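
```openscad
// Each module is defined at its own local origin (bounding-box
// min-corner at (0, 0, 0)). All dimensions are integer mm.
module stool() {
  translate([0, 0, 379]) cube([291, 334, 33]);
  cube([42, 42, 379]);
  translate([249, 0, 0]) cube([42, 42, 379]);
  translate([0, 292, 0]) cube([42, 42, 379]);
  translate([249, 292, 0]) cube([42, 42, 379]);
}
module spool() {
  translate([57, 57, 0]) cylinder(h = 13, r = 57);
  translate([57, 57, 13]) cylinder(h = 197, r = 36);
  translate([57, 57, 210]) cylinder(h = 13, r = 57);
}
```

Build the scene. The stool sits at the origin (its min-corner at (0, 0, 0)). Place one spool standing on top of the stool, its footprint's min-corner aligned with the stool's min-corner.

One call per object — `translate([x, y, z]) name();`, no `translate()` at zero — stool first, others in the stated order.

stool();
translate([0, 0, 412]) spool();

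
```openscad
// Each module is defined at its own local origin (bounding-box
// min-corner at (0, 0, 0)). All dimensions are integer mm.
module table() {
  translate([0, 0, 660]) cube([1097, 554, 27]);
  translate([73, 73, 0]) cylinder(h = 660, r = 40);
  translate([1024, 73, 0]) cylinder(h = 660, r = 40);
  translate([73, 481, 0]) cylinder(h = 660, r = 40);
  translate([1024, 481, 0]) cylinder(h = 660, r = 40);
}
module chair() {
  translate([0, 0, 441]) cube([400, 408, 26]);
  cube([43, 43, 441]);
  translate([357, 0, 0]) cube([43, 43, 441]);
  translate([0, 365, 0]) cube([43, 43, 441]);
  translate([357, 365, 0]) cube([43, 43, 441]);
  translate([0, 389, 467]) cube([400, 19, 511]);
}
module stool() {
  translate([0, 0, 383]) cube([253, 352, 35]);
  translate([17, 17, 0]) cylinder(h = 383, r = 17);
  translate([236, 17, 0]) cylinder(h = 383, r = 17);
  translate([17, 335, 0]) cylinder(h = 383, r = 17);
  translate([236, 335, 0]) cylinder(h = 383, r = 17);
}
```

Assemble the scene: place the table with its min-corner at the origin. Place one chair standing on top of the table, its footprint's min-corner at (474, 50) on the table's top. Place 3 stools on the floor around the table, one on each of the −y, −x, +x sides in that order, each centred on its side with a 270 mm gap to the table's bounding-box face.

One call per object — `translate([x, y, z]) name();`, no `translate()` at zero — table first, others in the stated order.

table();
translate([474, 50, 687]) chair();
translate([422, -622, 0]) stool();
translate([-523, 101, 0]) stool();
translate([1367, 101, 0]) stool();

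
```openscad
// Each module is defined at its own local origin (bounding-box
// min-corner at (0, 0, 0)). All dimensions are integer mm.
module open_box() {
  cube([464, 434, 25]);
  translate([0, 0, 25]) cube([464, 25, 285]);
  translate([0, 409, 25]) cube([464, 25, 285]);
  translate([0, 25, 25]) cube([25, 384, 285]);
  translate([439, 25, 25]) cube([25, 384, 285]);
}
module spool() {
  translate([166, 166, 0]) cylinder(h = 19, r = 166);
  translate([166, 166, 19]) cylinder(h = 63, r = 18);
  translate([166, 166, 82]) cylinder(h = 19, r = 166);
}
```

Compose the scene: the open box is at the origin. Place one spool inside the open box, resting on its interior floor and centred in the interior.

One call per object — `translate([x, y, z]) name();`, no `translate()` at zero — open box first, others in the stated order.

open_box();
translate([66, 51, 25]) spool();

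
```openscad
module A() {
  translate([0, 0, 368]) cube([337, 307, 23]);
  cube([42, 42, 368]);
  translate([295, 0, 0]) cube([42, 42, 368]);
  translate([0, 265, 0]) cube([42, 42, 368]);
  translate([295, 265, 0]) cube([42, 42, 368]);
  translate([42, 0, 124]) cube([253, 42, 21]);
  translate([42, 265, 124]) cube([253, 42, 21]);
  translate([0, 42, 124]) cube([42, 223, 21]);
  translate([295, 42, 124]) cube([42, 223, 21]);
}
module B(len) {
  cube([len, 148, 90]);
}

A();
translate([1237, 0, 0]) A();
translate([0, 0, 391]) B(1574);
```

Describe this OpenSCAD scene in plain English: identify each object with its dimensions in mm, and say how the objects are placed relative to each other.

A is a four-legged stool. The seat is 337×307 mm, 23 mm thick, top at z = 391 mm. It stands on four square legs, each 42×42 mm in cross-section, from z = 0 to the seat underside, each flush with a corner of the seat. Four stretchers, 42 mm wide and 21 mm tall, connect adjacent legs with their undersides at z = 124 mm, each running between the inner faces of the legs it joins and aligned with the legs' outer faces on the other axis.

B is a rectangular beam 1574 mm long (x), 148 mm deep (y), 90 mm thick (z).

The beam spans the tops of two stools placed 900 mm apart, resting at z = 391 mm.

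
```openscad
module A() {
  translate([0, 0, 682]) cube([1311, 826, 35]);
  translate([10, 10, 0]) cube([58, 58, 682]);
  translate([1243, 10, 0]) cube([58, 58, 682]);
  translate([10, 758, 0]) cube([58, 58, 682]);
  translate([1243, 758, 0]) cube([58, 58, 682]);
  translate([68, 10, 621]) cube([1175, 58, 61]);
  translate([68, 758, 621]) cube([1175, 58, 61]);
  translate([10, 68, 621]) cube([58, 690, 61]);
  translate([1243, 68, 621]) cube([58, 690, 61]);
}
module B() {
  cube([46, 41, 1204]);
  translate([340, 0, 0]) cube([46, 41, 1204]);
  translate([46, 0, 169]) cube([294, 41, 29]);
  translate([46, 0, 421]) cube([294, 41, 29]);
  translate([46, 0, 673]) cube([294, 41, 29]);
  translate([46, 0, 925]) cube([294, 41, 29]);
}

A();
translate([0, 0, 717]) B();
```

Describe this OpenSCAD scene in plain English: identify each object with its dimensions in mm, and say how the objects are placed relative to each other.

A is a table: top 1311 mm (x) × 826 mm (y), 35 mm thick, upper face at z = 717 mm, on four 58×58 mm square legs, each inset 10 mm from the nearest pair of top edges, running from z = 0 to the bottom of the top. Four apron rails, 58 mm thick and 61 mm tall, run between adjacent legs with their top edges flush with the underside of the top and their outer faces flush with the legs' outer faces.

B is a wooden ladder with two side rails of 46×41 mm section and 1204 mm height, set 386 mm apart overall. Between them run 4 rectangular rungs (41 mm deep, 29 mm thick), front faces flush with the rails' −y face. The bottom of the first rung is 169 mm above the floor and each subsequent rung is 252 mm higher than the one below.

The ladder is on top of the table.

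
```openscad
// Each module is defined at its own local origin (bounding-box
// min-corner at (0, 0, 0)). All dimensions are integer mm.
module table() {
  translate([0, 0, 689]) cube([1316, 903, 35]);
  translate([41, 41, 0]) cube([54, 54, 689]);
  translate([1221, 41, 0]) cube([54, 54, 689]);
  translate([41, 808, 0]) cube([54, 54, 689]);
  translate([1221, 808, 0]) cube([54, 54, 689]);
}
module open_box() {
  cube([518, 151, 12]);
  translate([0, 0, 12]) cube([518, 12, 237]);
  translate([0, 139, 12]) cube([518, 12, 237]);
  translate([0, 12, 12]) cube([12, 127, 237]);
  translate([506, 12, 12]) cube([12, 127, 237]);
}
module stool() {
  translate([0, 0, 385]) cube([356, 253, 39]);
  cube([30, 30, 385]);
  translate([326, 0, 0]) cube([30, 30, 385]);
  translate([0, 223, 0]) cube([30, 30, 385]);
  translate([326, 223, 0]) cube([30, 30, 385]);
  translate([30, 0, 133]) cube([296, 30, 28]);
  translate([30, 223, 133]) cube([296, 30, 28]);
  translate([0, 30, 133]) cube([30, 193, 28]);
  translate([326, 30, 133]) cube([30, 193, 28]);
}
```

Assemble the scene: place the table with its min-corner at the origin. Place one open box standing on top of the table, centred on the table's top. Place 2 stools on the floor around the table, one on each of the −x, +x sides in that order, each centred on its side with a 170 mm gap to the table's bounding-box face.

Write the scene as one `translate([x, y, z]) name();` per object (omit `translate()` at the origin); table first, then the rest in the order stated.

table();
translate([399, 376, 724]) open_box();
translate([-526, 325, 0]) stool();
translate([1486, 325, 0]) stool();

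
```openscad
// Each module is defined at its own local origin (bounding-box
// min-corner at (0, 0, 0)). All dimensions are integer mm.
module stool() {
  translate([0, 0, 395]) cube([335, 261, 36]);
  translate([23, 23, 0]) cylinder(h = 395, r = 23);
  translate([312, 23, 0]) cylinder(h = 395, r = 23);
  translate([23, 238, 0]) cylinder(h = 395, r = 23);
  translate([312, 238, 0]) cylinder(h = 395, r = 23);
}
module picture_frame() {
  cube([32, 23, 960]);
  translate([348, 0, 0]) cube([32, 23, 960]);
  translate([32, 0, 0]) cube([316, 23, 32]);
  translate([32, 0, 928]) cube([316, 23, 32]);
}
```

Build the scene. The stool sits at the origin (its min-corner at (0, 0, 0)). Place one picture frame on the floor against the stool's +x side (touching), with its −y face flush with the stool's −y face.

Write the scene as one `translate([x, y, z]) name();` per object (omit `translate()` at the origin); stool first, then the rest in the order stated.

stool();
translate([335, 0, 0]) picture_frame();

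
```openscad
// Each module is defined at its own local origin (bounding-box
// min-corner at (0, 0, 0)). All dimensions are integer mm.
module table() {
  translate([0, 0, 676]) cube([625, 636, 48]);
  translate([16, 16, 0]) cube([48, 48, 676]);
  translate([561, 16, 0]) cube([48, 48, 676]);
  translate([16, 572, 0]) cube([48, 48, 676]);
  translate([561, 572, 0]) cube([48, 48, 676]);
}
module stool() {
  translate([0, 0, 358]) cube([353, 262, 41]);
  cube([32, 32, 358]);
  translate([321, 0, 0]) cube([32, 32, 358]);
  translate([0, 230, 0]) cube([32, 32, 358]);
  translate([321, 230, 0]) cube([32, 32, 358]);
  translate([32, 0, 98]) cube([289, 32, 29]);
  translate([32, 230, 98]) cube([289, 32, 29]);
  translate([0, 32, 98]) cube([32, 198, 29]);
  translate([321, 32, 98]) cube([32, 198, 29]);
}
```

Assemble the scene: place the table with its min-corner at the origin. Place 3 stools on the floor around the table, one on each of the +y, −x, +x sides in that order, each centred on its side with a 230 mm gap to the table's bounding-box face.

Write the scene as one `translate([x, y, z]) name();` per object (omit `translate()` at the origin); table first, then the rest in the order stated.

table();
translate([136, 866, 0]) stool();
translate([-583, 187, 0]) stool();
translate([855, 187, 0]) stool();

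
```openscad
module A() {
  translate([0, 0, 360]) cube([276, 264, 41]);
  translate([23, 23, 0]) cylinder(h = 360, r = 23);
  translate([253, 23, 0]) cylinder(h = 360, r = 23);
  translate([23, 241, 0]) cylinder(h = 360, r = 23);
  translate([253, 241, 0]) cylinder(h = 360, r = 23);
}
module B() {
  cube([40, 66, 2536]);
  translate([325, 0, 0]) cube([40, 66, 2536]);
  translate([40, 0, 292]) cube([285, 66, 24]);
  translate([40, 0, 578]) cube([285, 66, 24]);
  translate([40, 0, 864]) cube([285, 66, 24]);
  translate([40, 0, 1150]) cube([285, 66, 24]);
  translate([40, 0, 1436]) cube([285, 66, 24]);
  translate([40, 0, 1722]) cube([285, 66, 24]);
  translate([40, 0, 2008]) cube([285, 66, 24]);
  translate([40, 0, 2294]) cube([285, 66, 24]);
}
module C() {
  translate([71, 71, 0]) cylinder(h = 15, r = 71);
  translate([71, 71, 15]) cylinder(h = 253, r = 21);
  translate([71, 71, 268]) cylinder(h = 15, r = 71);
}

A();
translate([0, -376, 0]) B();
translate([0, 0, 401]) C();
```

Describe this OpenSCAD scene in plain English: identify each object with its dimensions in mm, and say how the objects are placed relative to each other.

A is a four-legged stool. The seat is a 276×264×41 mm slab whose top surface is at z = 401 mm; four round legs, each 46 mm in diameter, run from the floor (z = 0) to the underside of the seat, each leg's axis is inset half a diameter from the nearest pair of seat edges (so the leg's bounding box is flush with the corner).

B is a wooden ladder with two side rails of 40×66 mm section and 2536 mm height, set 365 mm apart overall. Between them run 8 rectangular rungs (66 mm deep, 24 mm thick), front faces flush with the rails' −y face. The bottom of the first rung is 292 mm above the floor and each subsequent rung is 286 mm higher than the one below.

C is a spool: two coaxial disc flanges of radius 71 mm and thickness 15 mm, joined by a core cylinder of radius 21 mm and height 253 mm. The lower flange rests on z = 0 and the three cylinders share a vertical axis.

The ladder is on the floor beside the stool on its −y side. The spool is on top of the stool.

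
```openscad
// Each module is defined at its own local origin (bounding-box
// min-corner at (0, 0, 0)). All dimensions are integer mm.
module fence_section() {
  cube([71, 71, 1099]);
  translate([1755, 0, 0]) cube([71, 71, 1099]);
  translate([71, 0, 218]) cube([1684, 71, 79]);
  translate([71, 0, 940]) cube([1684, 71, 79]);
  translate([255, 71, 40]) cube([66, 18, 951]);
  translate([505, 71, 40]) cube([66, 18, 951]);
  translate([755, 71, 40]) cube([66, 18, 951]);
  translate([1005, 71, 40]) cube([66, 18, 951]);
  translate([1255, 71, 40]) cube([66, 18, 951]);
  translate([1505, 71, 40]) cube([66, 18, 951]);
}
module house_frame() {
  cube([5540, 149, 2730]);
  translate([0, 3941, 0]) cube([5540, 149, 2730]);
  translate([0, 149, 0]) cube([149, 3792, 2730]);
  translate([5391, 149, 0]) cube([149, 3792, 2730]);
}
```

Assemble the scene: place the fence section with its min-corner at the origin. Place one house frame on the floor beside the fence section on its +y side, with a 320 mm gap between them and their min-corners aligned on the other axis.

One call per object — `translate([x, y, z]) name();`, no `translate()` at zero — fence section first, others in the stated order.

fence_section();
translate([0, 409, 0]) house_frame();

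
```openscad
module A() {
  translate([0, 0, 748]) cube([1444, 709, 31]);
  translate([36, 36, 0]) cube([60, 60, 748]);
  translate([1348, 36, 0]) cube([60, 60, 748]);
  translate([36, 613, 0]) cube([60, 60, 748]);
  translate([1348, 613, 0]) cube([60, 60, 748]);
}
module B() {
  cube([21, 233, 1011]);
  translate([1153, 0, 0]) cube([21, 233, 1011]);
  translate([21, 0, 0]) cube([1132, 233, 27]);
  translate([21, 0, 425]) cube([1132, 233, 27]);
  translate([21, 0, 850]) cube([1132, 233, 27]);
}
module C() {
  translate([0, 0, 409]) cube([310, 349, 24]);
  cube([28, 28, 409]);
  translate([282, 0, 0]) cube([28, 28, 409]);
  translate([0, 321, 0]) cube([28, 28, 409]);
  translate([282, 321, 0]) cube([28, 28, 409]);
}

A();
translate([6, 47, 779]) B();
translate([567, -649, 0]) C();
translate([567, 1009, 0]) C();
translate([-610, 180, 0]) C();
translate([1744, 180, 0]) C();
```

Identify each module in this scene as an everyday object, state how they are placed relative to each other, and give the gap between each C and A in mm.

A is a table. B is a bookshelf. C is a stool. The bookshelf is on top of the table. Four stools sit around the table at the −y, +y, −x, +x sides. The gap between each stool and the table is 300 mm.

Each stool's nearest face is 300 mm from the table's bounding box.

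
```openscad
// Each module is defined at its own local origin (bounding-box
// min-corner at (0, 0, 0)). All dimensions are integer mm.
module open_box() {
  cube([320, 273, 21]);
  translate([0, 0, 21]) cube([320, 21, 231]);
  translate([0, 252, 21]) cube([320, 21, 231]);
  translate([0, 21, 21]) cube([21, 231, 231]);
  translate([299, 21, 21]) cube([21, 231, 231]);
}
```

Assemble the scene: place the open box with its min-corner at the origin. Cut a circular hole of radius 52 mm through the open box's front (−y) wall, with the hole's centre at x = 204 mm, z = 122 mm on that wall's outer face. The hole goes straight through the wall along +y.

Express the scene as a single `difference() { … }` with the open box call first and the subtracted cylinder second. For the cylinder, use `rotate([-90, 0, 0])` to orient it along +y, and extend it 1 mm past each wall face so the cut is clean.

difference() {
  open_box();
  translate([204, -1, 122]) rotate([-90, 0, 0]) cylinder(h = 23, r = 52);
}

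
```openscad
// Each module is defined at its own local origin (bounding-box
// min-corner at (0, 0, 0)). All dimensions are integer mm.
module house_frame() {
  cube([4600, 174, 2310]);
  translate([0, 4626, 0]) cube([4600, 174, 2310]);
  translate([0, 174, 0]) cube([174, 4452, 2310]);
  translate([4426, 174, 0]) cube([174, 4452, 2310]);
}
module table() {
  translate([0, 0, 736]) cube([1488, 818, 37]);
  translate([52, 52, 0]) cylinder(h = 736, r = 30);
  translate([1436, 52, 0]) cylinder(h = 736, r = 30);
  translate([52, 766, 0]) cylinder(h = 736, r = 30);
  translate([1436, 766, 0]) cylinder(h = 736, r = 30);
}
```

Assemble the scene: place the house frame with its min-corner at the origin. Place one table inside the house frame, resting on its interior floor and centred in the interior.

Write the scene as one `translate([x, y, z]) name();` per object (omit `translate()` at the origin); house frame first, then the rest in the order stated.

house_frame();
translate([1556, 1991, 0]) table();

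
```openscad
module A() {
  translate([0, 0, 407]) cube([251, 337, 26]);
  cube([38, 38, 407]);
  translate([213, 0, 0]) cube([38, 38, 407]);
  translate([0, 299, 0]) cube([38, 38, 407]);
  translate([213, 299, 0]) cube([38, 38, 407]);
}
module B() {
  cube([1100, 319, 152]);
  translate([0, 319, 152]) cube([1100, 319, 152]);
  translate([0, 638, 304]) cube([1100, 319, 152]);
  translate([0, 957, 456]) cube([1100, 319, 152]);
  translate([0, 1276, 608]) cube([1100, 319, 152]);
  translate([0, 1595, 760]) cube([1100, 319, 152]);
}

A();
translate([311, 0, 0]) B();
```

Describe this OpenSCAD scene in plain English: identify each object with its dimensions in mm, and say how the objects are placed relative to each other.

A is a four-legged stool. The seat is 251×337 mm, 26 mm thick, top at z = 433 mm. It stands on four square legs, each 38×38 mm in cross-section, from z = 0 to the seat underside, each flush with a corner of the seat.

B is a straight staircase of 6 solid steps. Each step is 1100 mm wide (x), 319 mm deep (y, the going) and 152 mm tall (the rise). The first step rests on the floor; each subsequent step sits one going further in +y and one rise higher in +z, directly behind and above the previous step with no overlap.

The staircase is on the floor beside the stool on its +x side.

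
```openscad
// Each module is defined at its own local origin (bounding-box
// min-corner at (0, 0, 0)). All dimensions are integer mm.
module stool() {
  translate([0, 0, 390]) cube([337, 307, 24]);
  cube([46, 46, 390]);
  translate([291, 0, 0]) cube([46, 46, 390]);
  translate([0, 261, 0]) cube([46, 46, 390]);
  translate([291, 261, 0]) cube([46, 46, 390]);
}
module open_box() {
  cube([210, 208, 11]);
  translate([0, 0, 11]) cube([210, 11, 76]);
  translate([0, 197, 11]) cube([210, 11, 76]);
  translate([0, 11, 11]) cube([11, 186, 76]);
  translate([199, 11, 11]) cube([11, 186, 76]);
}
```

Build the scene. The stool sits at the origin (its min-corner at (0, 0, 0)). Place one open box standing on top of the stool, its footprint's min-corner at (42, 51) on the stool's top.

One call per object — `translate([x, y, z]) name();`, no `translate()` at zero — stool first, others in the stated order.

stool();
translate([42, 51, 414]) open_box();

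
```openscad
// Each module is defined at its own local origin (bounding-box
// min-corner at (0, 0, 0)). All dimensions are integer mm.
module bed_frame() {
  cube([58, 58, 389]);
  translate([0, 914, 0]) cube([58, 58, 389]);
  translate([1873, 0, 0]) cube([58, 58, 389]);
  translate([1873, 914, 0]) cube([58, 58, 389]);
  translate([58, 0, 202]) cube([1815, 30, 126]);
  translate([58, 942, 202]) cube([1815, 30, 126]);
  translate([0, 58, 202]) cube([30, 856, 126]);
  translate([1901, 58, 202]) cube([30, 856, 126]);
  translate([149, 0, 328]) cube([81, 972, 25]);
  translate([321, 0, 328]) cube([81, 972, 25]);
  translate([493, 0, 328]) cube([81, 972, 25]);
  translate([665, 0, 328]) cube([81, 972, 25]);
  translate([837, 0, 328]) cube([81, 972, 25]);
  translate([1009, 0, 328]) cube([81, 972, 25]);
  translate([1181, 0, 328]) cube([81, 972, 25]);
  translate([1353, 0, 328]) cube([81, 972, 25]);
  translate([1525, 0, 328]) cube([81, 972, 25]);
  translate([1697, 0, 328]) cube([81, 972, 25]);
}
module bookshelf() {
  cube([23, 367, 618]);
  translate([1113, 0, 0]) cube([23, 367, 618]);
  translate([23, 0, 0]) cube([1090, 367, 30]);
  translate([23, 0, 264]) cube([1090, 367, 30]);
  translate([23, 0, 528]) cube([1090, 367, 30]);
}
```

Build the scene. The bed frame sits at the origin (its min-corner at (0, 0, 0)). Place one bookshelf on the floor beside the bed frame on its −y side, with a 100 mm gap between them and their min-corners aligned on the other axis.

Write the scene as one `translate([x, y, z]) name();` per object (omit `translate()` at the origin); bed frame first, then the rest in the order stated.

bed_frame();
translate([0, -467, 0]) bookshelf();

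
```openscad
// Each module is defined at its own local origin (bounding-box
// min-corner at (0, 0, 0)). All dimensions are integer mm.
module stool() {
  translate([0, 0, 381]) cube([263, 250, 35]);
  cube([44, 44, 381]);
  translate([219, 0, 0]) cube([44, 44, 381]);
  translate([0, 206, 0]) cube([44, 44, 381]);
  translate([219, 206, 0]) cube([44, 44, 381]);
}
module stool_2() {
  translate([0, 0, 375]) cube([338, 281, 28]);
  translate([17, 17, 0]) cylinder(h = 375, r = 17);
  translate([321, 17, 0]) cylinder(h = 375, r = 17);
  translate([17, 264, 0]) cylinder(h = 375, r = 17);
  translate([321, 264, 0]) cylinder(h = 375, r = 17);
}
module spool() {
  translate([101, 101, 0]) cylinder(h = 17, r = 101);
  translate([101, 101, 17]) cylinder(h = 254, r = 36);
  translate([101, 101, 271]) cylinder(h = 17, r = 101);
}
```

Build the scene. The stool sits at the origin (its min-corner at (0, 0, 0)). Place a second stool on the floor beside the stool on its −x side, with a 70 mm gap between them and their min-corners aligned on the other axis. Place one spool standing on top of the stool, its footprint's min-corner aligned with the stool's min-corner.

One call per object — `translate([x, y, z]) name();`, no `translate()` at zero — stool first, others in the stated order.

stool();
translate([-408, 0, 0]) stool_2();
translate([0, 0, 416]) spool();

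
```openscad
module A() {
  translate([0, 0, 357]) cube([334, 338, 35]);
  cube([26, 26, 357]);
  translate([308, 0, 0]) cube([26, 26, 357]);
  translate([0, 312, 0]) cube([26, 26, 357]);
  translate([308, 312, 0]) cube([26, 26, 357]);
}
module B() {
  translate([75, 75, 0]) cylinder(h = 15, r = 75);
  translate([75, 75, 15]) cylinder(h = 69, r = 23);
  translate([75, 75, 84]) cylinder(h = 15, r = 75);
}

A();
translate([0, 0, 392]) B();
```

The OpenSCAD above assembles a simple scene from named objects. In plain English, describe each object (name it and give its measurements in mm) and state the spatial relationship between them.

A is a four-legged stool. The seat is a 334×338×35 mm slab whose top surface is at z = 392 mm; four square legs, each 26×26 mm in cross-section, run from the floor (z = 0) to the underside of the seat, each flush with a corner of the seat.

B is a spool: two coaxial disc flanges of radius 75 mm and thickness 15 mm, joined by a core cylinder of radius 23 mm and height 69 mm. The lower flange rests on z = 0 and the three cylinders share a vertical axis.

The spool is on top of the stool.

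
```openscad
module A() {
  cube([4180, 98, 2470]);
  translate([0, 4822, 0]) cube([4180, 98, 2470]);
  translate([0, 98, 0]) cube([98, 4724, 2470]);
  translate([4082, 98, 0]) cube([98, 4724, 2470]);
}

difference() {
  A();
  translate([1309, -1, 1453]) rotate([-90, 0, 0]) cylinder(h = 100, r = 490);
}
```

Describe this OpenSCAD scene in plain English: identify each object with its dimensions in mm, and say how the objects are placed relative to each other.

A is the wall frame of a small rectangular building: four walls, each 2470 mm tall and 98 mm thick, enclosing a footprint 4180 mm (x) by 4920 mm (y) outside-to-outside, with no floor or roof. The front and back walls (the −y and +y sides) span the full width; the two side walls fit between them.

The house frame has a circular hole of radius 490 mm through its front wall, centred at (x = 1309, z = 1453).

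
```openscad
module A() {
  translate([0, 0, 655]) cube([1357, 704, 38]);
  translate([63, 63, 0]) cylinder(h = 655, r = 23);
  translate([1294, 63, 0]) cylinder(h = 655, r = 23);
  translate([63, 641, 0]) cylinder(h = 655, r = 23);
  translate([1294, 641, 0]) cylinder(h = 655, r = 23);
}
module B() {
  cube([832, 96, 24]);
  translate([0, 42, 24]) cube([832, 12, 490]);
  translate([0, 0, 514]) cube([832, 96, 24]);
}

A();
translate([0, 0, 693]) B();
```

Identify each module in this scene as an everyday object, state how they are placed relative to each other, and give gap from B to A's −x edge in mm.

The I-beam's min-x is at 0; the table's min-x is 0; gap = 0 mm.

A is a table. B is an I-beam. The I-beam is on top of the table. The gap from the I-beam to the table's −x edge is 0 mm.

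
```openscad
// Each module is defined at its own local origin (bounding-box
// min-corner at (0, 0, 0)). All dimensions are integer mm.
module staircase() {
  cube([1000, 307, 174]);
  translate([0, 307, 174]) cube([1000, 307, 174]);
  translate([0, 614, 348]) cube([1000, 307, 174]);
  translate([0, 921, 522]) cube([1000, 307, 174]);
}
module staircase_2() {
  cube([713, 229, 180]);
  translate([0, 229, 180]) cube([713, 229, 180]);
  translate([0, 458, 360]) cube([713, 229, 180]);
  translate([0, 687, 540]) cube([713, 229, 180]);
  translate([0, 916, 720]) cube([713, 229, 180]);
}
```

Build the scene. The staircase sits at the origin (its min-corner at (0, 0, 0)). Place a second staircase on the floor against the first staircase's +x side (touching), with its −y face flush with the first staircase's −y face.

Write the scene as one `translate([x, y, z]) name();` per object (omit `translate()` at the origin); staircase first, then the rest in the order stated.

staircase();
translate([1000, 0, 0]) staircase_2();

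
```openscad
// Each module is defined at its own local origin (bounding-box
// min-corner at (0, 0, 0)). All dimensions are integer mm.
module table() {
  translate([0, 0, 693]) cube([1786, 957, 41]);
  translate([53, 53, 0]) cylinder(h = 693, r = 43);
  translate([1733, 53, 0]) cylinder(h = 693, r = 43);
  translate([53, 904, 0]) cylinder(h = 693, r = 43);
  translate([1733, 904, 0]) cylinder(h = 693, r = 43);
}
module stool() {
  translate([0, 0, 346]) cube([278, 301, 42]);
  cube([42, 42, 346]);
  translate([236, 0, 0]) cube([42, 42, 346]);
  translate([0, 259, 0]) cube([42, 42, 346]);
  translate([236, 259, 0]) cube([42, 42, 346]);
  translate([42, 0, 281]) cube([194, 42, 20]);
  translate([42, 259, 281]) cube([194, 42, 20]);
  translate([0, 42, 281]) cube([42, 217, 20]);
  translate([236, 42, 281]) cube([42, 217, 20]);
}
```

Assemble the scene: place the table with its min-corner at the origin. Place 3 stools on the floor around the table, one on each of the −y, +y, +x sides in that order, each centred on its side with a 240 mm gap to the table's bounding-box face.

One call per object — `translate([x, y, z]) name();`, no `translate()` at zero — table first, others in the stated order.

table();
translate([754, -541, 0]) stool();
translate([754, 1197, 0]) stool();
translate([2026, 328, 0]) stool();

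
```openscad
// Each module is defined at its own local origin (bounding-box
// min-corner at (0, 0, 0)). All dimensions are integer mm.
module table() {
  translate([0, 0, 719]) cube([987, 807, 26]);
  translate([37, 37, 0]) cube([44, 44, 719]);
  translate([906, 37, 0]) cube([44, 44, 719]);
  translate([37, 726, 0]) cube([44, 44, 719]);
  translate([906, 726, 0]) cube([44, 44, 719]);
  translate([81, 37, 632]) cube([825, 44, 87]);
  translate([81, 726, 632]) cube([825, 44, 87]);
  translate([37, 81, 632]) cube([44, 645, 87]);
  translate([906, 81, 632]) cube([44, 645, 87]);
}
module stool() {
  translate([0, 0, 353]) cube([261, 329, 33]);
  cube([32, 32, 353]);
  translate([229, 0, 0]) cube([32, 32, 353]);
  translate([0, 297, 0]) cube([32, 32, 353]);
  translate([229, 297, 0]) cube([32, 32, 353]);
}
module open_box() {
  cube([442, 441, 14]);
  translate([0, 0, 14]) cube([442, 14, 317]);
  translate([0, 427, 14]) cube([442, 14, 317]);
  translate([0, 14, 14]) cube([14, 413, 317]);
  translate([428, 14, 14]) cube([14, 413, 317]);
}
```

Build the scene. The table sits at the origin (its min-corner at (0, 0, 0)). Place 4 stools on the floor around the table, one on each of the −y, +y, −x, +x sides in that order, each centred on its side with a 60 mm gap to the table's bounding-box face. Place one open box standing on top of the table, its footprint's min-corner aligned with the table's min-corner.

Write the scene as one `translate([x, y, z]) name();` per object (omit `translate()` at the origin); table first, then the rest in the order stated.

table();
translate([363, -389, 0]) stool();
translate([363, 867, 0]) stool();
translate([-321, 239, 0]) stool();
translate([1047, 239, 0]) stool();
translate([0, 0, 745]) open_box();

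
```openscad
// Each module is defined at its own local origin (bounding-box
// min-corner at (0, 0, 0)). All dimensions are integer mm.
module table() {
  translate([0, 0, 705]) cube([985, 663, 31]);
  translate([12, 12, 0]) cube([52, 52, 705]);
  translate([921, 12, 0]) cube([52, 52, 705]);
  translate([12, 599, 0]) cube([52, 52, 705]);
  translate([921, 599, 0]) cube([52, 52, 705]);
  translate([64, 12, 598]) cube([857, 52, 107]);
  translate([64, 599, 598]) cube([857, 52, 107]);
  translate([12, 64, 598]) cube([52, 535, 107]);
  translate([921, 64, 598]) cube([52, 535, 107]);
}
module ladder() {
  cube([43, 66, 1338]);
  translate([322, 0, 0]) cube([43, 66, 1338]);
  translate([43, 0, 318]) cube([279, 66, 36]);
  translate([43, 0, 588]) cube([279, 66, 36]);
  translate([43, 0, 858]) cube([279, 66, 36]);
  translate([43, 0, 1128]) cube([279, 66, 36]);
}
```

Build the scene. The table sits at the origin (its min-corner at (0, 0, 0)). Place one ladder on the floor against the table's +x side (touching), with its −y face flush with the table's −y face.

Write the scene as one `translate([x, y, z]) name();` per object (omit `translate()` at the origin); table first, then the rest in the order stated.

table();
translate([985, 0, 0]) ladder();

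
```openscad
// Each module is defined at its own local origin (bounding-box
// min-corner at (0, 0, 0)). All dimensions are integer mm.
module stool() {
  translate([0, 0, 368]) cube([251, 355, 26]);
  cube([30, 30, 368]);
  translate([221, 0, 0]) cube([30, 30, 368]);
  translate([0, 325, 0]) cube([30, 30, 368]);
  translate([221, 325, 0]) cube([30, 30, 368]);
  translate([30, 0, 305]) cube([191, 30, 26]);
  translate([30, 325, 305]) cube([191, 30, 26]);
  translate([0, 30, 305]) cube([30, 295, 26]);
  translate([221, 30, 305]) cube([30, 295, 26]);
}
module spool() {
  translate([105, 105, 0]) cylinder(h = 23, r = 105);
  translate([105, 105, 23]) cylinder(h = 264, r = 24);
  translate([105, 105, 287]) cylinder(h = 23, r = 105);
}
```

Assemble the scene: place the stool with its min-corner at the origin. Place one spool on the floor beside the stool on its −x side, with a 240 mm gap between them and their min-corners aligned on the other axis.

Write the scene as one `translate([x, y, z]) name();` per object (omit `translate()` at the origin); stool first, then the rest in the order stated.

stool();
translate([-450, 0, 0]) spool();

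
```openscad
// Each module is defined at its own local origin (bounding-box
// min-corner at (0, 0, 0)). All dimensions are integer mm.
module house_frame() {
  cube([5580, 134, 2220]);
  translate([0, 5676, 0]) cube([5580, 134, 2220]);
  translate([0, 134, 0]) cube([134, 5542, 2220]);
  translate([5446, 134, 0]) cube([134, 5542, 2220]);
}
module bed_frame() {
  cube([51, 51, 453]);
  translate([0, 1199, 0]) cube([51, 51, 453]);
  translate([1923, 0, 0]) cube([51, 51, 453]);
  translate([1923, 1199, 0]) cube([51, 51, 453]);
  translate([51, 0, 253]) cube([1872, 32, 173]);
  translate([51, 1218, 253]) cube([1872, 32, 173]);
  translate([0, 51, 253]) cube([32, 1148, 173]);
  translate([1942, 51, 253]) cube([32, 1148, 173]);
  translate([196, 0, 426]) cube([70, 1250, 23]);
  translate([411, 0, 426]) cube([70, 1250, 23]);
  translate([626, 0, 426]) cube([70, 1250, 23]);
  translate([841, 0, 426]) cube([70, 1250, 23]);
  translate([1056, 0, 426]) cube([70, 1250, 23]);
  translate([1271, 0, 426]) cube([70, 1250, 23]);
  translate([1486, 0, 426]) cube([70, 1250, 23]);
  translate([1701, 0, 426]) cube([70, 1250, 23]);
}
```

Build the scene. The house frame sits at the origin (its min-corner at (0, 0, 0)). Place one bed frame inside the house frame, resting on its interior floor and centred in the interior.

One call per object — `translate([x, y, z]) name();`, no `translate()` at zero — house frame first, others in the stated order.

house_frame();
translate([1803, 2280, 0]) bed_frame();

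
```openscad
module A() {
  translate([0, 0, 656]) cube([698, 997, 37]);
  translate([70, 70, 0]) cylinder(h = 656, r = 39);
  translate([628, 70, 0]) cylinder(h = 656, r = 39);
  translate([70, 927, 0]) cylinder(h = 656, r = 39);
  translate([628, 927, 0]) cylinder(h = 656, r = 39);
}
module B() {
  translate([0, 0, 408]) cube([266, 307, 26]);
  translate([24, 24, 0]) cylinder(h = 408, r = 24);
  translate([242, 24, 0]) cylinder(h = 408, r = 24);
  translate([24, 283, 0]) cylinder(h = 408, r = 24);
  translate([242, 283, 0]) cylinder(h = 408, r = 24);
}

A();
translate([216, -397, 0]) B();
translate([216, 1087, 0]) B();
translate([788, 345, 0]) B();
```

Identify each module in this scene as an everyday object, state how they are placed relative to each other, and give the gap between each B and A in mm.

Each stool's nearest face is 90 mm from the table's bounding box.

A is a table. B is a stool. Three stools sit around the table at the −y, +y, +x sides. The gap between each stool and the table is 90 mm.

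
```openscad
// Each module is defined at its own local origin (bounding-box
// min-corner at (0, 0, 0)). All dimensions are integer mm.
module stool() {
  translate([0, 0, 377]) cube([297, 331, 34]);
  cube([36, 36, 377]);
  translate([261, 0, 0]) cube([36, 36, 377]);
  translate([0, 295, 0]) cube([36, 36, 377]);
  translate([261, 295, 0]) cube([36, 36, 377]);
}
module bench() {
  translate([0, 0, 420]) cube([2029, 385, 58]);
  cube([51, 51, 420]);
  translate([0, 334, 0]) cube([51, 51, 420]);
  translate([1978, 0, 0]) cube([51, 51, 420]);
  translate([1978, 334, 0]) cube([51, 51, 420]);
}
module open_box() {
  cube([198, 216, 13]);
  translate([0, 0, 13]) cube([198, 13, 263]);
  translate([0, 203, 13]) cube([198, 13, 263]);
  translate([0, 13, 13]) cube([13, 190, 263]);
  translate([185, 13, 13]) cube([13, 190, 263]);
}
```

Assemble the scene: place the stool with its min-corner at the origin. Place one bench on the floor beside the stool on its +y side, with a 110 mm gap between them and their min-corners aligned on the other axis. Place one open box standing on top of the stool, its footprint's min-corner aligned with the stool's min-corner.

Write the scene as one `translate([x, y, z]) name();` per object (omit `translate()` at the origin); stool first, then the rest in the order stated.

stool();
translate([0, 441, 0]) bench();
translate([0, 0, 411]) open_box();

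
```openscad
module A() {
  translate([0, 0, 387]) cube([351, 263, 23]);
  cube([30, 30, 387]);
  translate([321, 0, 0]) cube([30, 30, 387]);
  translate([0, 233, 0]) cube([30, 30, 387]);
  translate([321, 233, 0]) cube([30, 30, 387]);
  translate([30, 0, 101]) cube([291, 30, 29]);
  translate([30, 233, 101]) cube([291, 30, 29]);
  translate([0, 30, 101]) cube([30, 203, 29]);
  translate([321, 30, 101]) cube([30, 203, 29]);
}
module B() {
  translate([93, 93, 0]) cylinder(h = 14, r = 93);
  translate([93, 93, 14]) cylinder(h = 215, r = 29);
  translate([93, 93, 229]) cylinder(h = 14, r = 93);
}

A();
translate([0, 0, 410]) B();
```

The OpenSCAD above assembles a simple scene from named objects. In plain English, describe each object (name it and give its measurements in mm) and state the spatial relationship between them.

A is a four-legged stool. The seat is a 351×263×23 mm slab whose top surface is at z = 410 mm; four square legs, each 30×30 mm in cross-section, run from the floor (z = 0) to the underside of the seat, each flush with a corner of the seat. Four stretchers, 30 mm wide and 29 mm tall, connect adjacent legs with their undersides at z = 101 mm, each running between the inner faces of the legs it joins and aligned with the legs' outer faces on the other axis.

B is a spool: two coaxial disc flanges of radius 93 mm and thickness 14 mm, joined by a core cylinder of radius 29 mm and height 215 mm. The lower flange rests on z = 0 and the three cylinders share a vertical axis.

The spool is on top of the stool.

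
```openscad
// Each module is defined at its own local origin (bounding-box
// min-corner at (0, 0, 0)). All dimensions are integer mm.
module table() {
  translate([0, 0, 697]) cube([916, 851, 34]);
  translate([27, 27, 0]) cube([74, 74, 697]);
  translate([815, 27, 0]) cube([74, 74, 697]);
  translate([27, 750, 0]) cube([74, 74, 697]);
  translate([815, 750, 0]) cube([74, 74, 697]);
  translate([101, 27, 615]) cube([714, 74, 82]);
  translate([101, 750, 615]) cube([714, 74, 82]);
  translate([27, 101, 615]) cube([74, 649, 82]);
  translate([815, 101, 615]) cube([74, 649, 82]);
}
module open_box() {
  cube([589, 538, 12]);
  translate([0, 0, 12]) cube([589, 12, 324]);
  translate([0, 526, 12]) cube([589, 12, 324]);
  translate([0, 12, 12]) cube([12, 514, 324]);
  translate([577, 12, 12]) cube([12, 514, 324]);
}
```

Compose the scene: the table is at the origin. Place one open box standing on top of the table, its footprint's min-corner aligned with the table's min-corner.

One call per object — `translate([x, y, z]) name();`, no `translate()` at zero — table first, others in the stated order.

table();
translate([0, 0, 731]) open_box();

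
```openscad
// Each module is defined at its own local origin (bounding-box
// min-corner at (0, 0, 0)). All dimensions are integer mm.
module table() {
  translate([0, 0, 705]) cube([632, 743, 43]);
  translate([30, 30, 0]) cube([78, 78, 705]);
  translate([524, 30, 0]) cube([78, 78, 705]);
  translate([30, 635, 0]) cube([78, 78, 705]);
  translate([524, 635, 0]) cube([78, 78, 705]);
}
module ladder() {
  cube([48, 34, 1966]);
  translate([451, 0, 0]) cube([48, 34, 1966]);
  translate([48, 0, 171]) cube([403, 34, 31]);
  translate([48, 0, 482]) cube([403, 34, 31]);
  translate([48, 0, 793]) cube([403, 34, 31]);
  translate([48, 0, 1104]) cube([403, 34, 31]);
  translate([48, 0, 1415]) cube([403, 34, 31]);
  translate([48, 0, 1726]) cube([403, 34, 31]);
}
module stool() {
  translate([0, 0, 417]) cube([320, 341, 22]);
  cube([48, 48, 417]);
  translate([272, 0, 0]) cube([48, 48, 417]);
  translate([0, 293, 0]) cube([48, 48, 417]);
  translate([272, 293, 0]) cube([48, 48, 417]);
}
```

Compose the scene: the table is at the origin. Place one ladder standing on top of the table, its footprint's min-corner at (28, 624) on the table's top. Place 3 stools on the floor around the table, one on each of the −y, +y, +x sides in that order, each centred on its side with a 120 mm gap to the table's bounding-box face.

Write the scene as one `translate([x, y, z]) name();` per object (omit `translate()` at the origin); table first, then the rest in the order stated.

table();
translate([28, 624, 748]) ladder();
translate([156, -461, 0]) stool();
translate([156, 863, 0]) stool();
translate([752, 201, 0]) stool();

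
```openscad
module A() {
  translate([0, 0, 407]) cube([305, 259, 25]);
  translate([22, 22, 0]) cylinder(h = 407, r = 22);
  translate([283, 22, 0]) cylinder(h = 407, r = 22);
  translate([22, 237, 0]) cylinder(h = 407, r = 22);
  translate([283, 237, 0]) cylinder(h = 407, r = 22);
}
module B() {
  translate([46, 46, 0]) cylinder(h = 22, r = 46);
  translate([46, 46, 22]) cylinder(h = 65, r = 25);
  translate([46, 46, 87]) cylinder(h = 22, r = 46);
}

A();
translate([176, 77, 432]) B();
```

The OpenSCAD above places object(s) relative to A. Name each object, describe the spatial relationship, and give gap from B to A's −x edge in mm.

The spool's min-x is at 176; the stool's min-x is 0; gap = 176 mm.

A is a stool. B is a spool. The spool is on top of the stool. The gap from the spool to the stool's −x edge is 176 mm.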